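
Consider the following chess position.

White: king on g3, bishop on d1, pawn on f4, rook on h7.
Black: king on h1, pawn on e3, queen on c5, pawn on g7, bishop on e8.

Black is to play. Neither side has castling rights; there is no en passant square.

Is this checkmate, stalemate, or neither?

neither

Black to move; black king on h1.
In check: yes, from the white rook on h7.
Legal moves for Black: Kg1, Bh5, Qh5.
Black is in check but has 3 legal moves → neither.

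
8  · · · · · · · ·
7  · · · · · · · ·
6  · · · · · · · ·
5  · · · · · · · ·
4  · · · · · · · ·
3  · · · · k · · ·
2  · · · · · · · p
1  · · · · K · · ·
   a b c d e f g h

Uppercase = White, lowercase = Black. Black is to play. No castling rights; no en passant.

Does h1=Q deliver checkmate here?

yes

After h1=Q: white king on e1; in check: yes, from the black queen on h1.
King squares — d1: attacked by Qh1; f1: attacked by Qh1; d2: attacked by Ke3; e2: attacked by Ke3; f2: attacked by Ke3.
White has no legal moves → checkmate.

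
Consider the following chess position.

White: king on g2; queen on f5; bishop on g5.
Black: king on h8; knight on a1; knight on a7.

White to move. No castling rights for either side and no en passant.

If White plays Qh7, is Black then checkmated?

After Qh7: black king on h8; in check: yes, from the white queen on h7.
Black has 1 legal reply: Kxh7.
In check but a legal move exists → not checkmate.

no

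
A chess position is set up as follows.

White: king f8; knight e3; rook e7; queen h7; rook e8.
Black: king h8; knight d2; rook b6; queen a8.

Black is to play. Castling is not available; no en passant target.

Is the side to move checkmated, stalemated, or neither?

Black to move; black king on h8.
In check: yes, from the white queen on h7.
King squares — g7: attacked by Re7; h7: attacked by Re7; g8: attacked by Qh7.
Legal moves for Black: none.
In check with no legal moves → checkmate.

checkmate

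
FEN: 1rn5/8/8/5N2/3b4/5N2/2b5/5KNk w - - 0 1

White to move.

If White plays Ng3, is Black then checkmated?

yes

After Ng3: black king on h1; in check: yes, from the white knight on g3.
King squares — g1: attacked by Kf1; g2: attacked by Kf1; h2: attacked by Nf3.
Black has no legal moves → checkmate.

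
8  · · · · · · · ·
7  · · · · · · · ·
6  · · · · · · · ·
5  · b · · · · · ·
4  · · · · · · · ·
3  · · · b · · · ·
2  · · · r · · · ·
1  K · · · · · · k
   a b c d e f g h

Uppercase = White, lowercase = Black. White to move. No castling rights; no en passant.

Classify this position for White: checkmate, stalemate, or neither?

stalemate

White to move; white king on a1.
In check: no.
King squares — b1: attacked by Bd3; a2: attacked by Rd2; b2: attacked by Rd2.
Legal moves for White: none.
Not in check and no legal moves → stalemate.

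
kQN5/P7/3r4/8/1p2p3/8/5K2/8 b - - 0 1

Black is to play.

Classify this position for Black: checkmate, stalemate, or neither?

checkmate

Black to move; black king on a8.
In check: yes, from the white queen on b8.
King squares — a7: attacked by Qb8; b7: attacked by Qb8; b8: attacked by Pa7.
Legal moves for Black: none.
In check with no legal moves → checkmate.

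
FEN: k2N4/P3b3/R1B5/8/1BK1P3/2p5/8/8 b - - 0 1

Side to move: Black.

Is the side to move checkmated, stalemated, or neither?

Black to move; black king on a8.
In check: yes, from the white bishop on c6.
King squares — a7: attacked by Ra6; b7: attacked by Bc6; b8: attacked by Pa7.
Legal moves for Black: none.
In check with no legal moves → checkmate.

checkmate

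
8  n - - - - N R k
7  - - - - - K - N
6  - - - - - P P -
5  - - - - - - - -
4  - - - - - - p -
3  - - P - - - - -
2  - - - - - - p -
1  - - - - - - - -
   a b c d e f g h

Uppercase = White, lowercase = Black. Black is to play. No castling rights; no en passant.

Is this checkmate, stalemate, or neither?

checkmate

Black to move; black king on h8.
In check: yes, from the white rook on g8.
King squares — g7: attacked by Pf6; h7: attacked by Pg6; g8: attacked by Kf7.
Legal moves for Black: none.
In check with no legal moves → checkmate.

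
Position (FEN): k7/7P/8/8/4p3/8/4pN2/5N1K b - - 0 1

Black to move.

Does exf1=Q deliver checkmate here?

After exf1=Q: white king on h1; in check: yes, from the black queen on f1.
White has 1 legal reply: Kh2.
In check but a legal move exists → not checkmate.

no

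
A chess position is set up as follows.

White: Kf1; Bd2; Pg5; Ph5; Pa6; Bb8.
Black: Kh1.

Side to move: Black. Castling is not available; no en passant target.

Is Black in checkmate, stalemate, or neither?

Black to move; black king on h1.
In check: no.
King squares — g1: attacked by Kf1; g2: attacked by Kf1; h2: attacked by Bb8.
Legal moves for Black: none.
Not in check and no legal moves → stalemate.

stalemate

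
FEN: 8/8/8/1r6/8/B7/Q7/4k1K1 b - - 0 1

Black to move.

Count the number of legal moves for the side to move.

Black to move; king on e1.
In check: no.
Legal moves: Rb8, Rb7, Rb6, Rh5, Rg5+, Rf5, Re5, Rd5, Rc5, Ra5, Rb4, Rb3, Rb2, Rb1, Kd1.
Count: 15.

15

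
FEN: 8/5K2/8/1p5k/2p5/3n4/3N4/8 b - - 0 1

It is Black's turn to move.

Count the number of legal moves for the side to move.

14

Black to move; king on h5.
In check: no.
Legal moves: Kh6, Kg5, Kh4, Kg4, Ne5+, Nc5, Nf4, Nb4, Nf2, Nb2, Ne1, Nc1, b4, c3.
Count: 14.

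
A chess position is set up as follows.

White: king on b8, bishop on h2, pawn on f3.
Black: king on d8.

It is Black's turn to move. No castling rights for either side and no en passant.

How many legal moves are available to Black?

Black to move; king on d8.
In check: no.
Legal moves: Ke8, Ke7, Kd7.
Count: 3.

3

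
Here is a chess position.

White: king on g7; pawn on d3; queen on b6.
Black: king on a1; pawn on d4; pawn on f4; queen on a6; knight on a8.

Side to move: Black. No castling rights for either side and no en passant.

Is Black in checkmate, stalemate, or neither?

neither

Black to move; black king on a1.
In check: no.
Legal moves for Black: Nc7, Nxb6, Qc8, Qb7+, Qa7+, Qxb6, Qb5, Qa5, Qc4, Qa4, Qxd3, Qa3, Qa2, Ka2, f3.
Black has 15 legal moves and is not in check → neither.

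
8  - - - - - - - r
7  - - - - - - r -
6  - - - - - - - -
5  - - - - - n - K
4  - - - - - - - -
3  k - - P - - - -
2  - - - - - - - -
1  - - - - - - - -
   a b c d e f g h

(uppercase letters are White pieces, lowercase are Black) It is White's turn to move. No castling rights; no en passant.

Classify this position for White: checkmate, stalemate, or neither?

checkmate

White to move; white king on h5.
In check: yes, from the black rook on h8.
King squares — g4: attacked by Rg7; h4: attacked by Nf5; g5: attacked by Rg7; g6: attacked by Rg7; h6: attacked by Nf5.
Legal moves for White: none.
In check with no legal moves → checkmate.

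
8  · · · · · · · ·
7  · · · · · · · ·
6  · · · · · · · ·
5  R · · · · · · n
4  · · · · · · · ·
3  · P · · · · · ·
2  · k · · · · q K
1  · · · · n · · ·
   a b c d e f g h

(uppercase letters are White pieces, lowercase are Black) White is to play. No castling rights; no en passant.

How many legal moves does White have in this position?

0

White to move; king on h2.
In check: yes, from the black queen on g2.
Legal moves: none.
Count: 0.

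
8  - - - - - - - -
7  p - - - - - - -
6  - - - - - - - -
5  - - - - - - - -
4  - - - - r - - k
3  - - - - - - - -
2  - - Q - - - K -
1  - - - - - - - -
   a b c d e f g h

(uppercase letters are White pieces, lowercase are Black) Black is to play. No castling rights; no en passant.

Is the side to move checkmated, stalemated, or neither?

Black to move; black king on h4.
In check: no.
Legal moves for Black: Kh5, Kg5, Kg4, Re8, Re7, Re6, Re5, Rg4+, Rf4, Rd4, Rc4, Rb4, Ra4, Re3, Re2+, Re1, a6, a5.
Black has 18 legal moves and is not in check → neither.

neither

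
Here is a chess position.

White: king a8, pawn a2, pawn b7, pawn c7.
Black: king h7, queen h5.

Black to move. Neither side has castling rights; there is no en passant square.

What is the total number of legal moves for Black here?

24

Black to move; king on h7.
In check: no.
Legal moves: Kh8, Kg8, Kg7, Kh6, Kg6, Qe8+, Qf7, Qh6, Qg6, Qg5, Qf5, Qe5, Qd5, Qc5, Qb5, Qa5+, Qh4, Qg4, Qh3, Qf3, Qh2, Qe2, Qh1, Qd1.
Count: 24.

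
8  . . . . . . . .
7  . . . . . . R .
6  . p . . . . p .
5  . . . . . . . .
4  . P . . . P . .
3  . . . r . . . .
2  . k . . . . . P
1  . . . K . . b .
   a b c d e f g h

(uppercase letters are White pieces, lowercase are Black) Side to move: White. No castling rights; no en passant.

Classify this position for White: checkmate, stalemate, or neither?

White to move; white king on d1.
In check: yes, from the black rook on d3.
King squares — c1: attacked by Kb2; e1: available; c2: attacked by Kb2; d2: attacked by Rd3; e2: available.
Legal moves for White: Ke2, Ke1.
White is in check but has 2 legal moves → neither.

neither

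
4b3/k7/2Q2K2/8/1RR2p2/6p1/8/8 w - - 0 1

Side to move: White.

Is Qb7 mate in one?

After Qb7: black king on a7; in check: yes, from the white queen on b7.
King squares — a6: attacked by Qb7; b6: attacked by Rb4; b7: attacked by Rb4; a8: attacked by Qb7; b8: attacked by Qb7.
Black has no legal moves → checkmate.

yes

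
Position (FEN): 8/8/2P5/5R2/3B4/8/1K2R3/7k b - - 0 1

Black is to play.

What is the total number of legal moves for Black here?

0

Black to move; king on h1.
In check: no.
Legal moves: none.
Count: 0.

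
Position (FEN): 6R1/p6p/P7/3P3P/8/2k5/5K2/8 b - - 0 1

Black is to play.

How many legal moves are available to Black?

Black to move; king on c3.
In check: no.
Legal moves: Kd4, Kc4, Kb4, Kd3, Kb3, Kd2, Kc2, Kb2, h6.
Count: 9.

9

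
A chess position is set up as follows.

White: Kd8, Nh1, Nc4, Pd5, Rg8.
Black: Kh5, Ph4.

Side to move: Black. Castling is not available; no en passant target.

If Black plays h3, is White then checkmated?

After h3: white king on d8; in check: no.
White is not in check, so this cannot be checkmate.

no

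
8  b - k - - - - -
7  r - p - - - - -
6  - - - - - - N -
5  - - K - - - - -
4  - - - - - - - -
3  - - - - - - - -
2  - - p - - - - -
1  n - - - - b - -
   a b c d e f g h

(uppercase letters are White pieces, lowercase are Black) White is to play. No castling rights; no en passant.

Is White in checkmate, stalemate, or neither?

neither

White to move; white king on c5.
In check: no.
Legal moves for White: Nh8, Nf8, Ne7+, Ne5, Nh4, Nf4, Kd4, Kb4.
White has 8 legal moves and is not in check → neither.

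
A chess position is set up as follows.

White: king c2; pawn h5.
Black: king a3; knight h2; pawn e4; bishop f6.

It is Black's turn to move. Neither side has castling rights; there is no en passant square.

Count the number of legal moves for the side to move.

Black to move; king on a3.
In check: no.
Legal moves: Bh8, Bd8, Bg7, Be7, Bg5, Be5, Bh4, Bd4, Bc3, Bb2, Ba1, Kb4, Ka4, Ka2, Ng4, Nf3, Nf1, e3.
Count: 18.

18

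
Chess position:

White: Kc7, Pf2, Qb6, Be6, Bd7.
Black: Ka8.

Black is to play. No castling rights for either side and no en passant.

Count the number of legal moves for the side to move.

0

Black to move; king on a8.
In check: no.
Legal moves: none.
Count: 0.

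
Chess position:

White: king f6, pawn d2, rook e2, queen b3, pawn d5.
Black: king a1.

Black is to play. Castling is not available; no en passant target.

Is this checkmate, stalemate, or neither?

Black to move; black king on a1.
In check: no.
King squares — b1: attacked by Qb3; a2: attacked by Qb3; b2: attacked by Qb3.
Legal moves for Black: none.
Not in check and no legal moves → stalemate.

stalemate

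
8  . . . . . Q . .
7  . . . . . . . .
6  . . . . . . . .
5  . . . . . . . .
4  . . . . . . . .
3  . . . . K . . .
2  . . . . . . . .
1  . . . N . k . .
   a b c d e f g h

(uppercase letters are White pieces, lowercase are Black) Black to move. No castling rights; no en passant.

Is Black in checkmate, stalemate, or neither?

neither

Black to move; black king on f1.
In check: yes, from the white queen on f8.
Legal moves for Black: Kg2, Kg1, Ke1.
Black is in check but has 3 legal moves → neither.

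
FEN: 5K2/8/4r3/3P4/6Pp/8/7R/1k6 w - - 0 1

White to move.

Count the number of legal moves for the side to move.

White to move; king on f8.
In check: no.
Legal moves: Kg8, Kg7, Kf7, Rxh4, Rh3, Rg2, Rf2, Re2, Rd2, Rc2, Rb2+, Ra2, Rh1+, dxe6, d6, g5.
Count: 16.

16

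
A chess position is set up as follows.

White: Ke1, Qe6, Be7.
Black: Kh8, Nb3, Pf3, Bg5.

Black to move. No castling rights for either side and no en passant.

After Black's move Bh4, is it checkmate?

After Bh4: white king on e1; in check: yes, from the black bishop on h4.
White has 3 legal replies: Kf1, Kd1, Bxh4.
In check but a legal move exists → not checkmate.

no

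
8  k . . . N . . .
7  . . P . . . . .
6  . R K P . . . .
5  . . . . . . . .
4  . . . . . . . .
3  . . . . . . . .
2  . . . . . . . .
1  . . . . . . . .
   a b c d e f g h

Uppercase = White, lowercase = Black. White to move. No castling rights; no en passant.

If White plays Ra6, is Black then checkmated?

yes

After Ra6: black king on a8; in check: yes, from the white rook on a6.
King squares — a7: attacked by Ra6; b7: attacked by Kc6; b8: attacked by Pc7.
Black has no legal moves → checkmate.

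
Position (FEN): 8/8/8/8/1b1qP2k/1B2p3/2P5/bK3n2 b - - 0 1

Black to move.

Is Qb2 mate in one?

After Qb2: white king on b1; in check: yes, from the black queen on b2.
King squares — a1: attacked by Qb2; c1: attacked by Qb2; a2: attacked by Qb2; b2: attacked by Ba1; c2: own pawn.
White has no legal moves → checkmate.

yes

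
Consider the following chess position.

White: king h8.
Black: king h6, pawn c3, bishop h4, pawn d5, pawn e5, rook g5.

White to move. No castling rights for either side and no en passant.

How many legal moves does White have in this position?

White to move; king on h8.
In check: no.
Legal moves: none.
Count: 0.

0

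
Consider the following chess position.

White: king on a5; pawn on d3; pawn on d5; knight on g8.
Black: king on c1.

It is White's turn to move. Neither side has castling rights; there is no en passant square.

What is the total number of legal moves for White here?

White to move; king on a5.
In check: no.
Legal moves: Ne7, Nh6, Nf6, Kb6, Ka6, Kb5, Kb4, Ka4, d6, d4.
Count: 10.

10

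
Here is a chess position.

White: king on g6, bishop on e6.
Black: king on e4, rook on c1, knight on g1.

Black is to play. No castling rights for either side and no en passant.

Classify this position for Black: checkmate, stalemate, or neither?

Black to move; black king on e4.
In check: no.
Legal moves for Black include: Ke5, Kf4, Kd4, Kf3, Ke3, Kd3, Nh3, Nf3, Ne2, Rc8, Rc7, Rc6, Rc5, Rc4, Rc3, Rc2, Rf1, Re1, ... (list truncated; more exist).
Black has legal moves and is not in check → neither.

neither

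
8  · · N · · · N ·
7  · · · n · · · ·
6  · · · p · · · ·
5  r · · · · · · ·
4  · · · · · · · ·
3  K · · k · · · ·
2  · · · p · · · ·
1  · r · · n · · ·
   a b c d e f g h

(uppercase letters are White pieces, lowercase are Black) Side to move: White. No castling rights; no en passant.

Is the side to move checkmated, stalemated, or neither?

checkmate

White to move; white king on a3.
In check: yes, from the black rook on a5.
King squares — a2: attacked by Ra5; b2: attacked by Rb1; b3: attacked by Rb1; a4: attacked by Ra5; b4: attacked by Rb1.
Legal moves for White: none.
In check with no legal moves → checkmate.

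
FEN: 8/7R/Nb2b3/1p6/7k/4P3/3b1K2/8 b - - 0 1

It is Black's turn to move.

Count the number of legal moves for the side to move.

2

Black to move; king on h4.
In check: yes, from the white rook on h7.
Legal moves: Kg5, Kg4.
Count: 2.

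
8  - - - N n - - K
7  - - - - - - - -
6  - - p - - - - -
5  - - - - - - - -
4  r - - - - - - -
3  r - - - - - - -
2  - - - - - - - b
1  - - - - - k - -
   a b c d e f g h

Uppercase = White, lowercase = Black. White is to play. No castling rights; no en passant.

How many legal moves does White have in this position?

White to move; king on h8.
In check: no.
Legal moves: Kg8, Kh7, Nf7, Nb7, Ne6, Nxc6.
Count: 6.

6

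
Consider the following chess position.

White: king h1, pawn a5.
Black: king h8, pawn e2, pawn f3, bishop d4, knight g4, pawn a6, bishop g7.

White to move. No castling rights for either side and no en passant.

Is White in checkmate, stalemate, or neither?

White to move; white king on h1.
In check: no.
King squares — g1: attacked by Bd4; g2: attacked by Pf3; h2: attacked by Ng4.
Legal moves for White: none.
Not in check and no legal moves → stalemate.

stalemate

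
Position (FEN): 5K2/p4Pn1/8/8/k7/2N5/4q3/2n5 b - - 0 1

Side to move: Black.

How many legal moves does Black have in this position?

4

Black to move; king on a4.
In check: yes, from the white knight on c3.
Legal moves: Ka5, Kb4, Kb3, Ka3.
Count: 4.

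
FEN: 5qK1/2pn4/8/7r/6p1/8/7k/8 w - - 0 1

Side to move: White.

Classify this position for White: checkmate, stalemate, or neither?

checkmate

White to move; white king on g8.
In check: yes, from the black queen on f8.
King squares — f7: attacked by Qf8; g7: attacked by Qf8; h7: attacked by Rh5; f8: attacked by Nd7; h8: attacked by Rh5.
Legal moves for White: none.
In check with no legal moves → checkmate.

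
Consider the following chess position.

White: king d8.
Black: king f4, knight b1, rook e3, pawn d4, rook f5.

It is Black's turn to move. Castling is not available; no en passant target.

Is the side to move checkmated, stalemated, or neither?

Black to move; black king on f4.
In check: no.
Legal moves for Black include: Rf8+, Rf7, Rf6, Rh5, Rg5, Rfe5, Rd5+, Rc5, Rb5, Ra5, Kg5, Ke5, Kg4, Ke4, Kg3, Kf3, Re8+, Re7, ... (list truncated; more exist).
Black has legal moves and is not in check → neither.

neither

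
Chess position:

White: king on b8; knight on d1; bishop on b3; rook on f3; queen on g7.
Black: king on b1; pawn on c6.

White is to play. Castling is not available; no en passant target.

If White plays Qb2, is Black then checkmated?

After Qb2: black king on b1; in check: yes, from the white queen on b2.
King squares — a1: attacked by Qb2; c1: attacked by Qb2; a2: attacked by Qb2; b2: attacked by Nd1; c2: attacked by Qb2.
Black has no legal moves → checkmate.

yes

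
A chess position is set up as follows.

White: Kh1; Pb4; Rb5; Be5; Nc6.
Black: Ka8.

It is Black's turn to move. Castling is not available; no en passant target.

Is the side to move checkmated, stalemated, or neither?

stalemate

Black to move; black king on a8.
In check: no.
King squares — a7: attacked by Nc6; b7: attacked by Rb5; b8: attacked by Rb5.
Legal moves for Black: none.
Not in check and no legal moves → stalemate.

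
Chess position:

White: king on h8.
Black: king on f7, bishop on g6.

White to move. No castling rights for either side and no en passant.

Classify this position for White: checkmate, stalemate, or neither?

stalemate

White to move; white king on h8.
In check: no.
King squares — g7: attacked by Kf7; h7: attacked by Bg6; g8: attacked by Kf7.
Legal moves for White: none.
Not in check and no legal moves → stalemate.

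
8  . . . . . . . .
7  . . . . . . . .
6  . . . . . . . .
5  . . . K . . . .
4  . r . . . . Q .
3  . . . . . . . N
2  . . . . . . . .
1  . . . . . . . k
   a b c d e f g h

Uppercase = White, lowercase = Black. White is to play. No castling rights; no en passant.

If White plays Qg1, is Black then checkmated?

yes

After Qg1: black king on h1; in check: yes, from the white queen on g1.
King squares — g1: attacked by Nh3; g2: attacked by Qg1; h2: attacked by Qg1.
Black has no legal moves → checkmate.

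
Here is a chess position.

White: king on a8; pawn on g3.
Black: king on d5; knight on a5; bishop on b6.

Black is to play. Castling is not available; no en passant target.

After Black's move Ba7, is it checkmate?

After Ba7: white king on a8; in check: no.
White is not in check, so this cannot be checkmate.

no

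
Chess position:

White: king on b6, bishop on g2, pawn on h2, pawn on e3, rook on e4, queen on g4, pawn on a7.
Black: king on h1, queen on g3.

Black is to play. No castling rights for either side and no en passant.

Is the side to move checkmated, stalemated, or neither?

Black to move; black king on h1.
In check: yes, from the white bishop on g2.
Legal moves for Black: Kxh2, Kxg2, Kg1, Qxg2.
Black is in check but has 4 legal moves → neither.

neither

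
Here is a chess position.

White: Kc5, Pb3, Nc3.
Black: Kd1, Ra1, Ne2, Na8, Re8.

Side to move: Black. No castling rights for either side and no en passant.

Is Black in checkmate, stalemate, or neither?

neither

Black to move; black king on d1.
In check: yes, from the white knight on c3.
Legal moves for Black: Kd2, Kc2, Ke1, Kc1, Nxc3.
Black is in check but has 5 legal moves → neither.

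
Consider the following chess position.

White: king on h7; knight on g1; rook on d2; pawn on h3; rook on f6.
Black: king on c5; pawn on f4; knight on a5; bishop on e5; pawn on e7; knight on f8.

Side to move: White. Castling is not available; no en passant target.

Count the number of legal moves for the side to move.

White to move; king on h7.
In check: yes, from the black knight on f8.
Legal moves: Kh8, Kg8, Kg7, Kh6, Rxf8.
Count: 5.

5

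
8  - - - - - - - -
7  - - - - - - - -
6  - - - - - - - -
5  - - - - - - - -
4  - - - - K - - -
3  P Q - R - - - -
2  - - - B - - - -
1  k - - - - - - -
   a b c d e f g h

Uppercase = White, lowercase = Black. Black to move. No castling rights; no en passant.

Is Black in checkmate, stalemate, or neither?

Black to move; black king on a1.
In check: no.
King squares — b1: attacked by Qb3; a2: attacked by Qb3; b2: attacked by Qb3.
Legal moves for Black: none.
Not in check and no legal moves → stalemate.

stalemate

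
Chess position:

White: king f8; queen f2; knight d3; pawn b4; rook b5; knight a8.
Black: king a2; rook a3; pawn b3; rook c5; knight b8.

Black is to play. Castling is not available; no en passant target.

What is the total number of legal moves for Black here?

4

Black to move; king on a2.
In check: yes, from the white queen on f2.
Legal moves: Kb1, Ka1, Rc2, b2.
Count: 4.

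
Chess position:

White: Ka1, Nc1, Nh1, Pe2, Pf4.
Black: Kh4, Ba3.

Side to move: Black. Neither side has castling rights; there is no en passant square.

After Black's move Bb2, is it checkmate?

no

After Bb2: white king on a1; in check: yes, from the black bishop on b2.
White has 3 legal replies: Kxb2, Ka2, Kb1.
In check but a legal move exists → not checkmate.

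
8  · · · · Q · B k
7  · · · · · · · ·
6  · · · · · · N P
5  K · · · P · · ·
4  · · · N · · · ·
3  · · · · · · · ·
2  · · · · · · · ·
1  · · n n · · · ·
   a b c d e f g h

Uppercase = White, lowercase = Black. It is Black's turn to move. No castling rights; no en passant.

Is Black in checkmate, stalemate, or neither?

checkmate

Black to move; black king on h8.
In check: yes, from the white knight on g6.
King squares — g7: attacked by Ph6; h7: attacked by Bg8; g8: attacked by Qe8.
Legal moves for Black: none.
In check with no legal moves → checkmate.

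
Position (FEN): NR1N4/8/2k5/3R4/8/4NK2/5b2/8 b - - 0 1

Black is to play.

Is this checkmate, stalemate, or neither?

Black to move; black king on c6.
In check: yes, from the white knight on d8.
King squares — b5: attacked by Rd5; c5: attacked by Rd5; d5: attacked by Ne3; b6: attacked by Na8; d6: attacked by Rd5; b7: attacked by Rb8; c7: attacked by Na8; d7: attacked by Rd5.
Legal moves for Black: none.
In check with no legal moves → checkmate.

checkmate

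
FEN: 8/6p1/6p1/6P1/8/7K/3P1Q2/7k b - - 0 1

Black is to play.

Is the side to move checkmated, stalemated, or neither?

stalemate

Black to move; black king on h1.
In check: no.
King squares — g1: attacked by Qf2; g2: attacked by Qf2; h2: attacked by Qf2.
Legal moves for Black: none.
Not in check and no legal moves → stalemate.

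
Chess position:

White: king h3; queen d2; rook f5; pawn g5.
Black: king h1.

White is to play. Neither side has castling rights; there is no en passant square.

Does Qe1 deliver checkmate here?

yes

After Qe1: black king on h1; in check: yes, from the white queen on e1.
King squares — g1: attacked by Qe1; g2: attacked by Kh3; h2: attacked by Kh3.
Black has no legal moves → checkmate.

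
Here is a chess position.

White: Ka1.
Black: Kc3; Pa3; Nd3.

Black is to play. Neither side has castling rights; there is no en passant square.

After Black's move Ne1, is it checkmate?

no

After Ne1: white king on a1; in check: no.
White is not in check, so this cannot be checkmate.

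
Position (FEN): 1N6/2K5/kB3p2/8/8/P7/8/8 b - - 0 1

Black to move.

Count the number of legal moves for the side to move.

1

Black to move; king on a6.
In check: yes, from the white knight on b8.
Legal moves: Kb5.
Count: 1.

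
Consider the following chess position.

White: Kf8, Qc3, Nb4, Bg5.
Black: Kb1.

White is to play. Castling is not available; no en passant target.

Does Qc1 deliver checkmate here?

After Qc1: black king on b1; in check: yes, from the white queen on c1.
King squares — a1: attacked by Qc1; c1: attacked by Bg5; a2: attacked by Nb4; b2: attacked by Qc1; c2: attacked by Qc1.
Black has no legal moves → checkmate.

yes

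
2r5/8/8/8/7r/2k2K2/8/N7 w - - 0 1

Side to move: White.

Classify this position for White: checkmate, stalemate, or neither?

White to move; white king on f3.
In check: no.
Legal moves for White: Kg3, Ke3, Kg2, Kf2, Ke2, Nb3, Nc2.
White has 7 legal moves and is not in check → neither.

neither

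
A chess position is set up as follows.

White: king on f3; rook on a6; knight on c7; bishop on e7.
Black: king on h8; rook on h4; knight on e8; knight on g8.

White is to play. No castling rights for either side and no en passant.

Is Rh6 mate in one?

no

After Rh6: black king on h8; in check: yes, from the white rook on h6.
Black has 3 legal replies: Kg7, Nxh6, Rxh6.
In check but a legal move exists → not checkmate.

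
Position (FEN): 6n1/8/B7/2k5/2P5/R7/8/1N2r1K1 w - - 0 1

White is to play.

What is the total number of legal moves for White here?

3

White to move; king on g1.
In check: yes, from the black rook on e1.
Legal moves: Kh2, Kg2, Kf2.
Count: 3.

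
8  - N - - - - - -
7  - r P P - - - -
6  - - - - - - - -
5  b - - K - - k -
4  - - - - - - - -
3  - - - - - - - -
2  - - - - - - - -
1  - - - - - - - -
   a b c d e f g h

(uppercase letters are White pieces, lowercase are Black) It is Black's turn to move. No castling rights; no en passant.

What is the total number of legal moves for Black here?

23

Black to move; king on g5.
In check: no.
Legal moves: Rxb8, Rxc7, Ra7, Rb6, Rb5+, Rb4, Rb3, Rb2, Rb1, Kh6, Kg6, Kf6, Kh5, Kf5, Kh4, Kg4, Kf4, Bxc7, Bb6, Bb4, Bc3, Bd2, Be1.
Count: 23.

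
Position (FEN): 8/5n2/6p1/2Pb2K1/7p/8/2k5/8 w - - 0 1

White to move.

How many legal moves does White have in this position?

White to move; king on g5.
In check: yes, from the black knight on f7.
Legal moves: Kxg6, Kf6, Kxh4, Kg4, Kf4.
Count: 5.

5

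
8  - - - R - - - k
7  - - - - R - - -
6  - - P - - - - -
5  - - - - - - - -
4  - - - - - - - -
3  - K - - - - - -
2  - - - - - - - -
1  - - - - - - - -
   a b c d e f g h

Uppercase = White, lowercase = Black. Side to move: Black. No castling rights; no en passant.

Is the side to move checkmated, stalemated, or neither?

checkmate

Black to move; black king on h8.
In check: yes, from the white rook on d8.
King squares — g7: attacked by Re7; h7: attacked by Re7; g8: attacked by Rd8.
Legal moves for Black: none.
In check with no legal moves → checkmate.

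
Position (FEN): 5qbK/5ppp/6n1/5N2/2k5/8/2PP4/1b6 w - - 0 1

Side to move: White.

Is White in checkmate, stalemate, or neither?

checkmate

White to move; white king on h8.
In check: yes, from the black knight on g6.
King squares — g7: attacked by Qf8; h7: attacked by Bg8; g8: attacked by Qf8.
Legal moves for White: none.
In check with no legal moves → checkmate.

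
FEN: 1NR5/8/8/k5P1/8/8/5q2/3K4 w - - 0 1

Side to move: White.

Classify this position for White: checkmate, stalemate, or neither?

White to move; white king on d1.
In check: no.
Legal moves for White: Rh8, Rg8, Rf8, Re8, Rd8, Rc7, Rc6, Rc5+, Rc4, Rc3, Rc2, Rc1, Nd7, Nc6+, Na6, Kc1, g6.
White has 17 legal moves and is not in check → neither.

neither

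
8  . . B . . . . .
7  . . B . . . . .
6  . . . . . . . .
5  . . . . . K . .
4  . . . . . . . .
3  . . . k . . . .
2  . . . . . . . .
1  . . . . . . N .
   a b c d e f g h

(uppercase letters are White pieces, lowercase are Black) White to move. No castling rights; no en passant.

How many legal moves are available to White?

23

White to move; king on f5.
In check: no.
Legal moves: Bd7, Bb7, Be6, Ba6+, Bd8, Bb8, Bd6, Bb6, Be5, Ba5, Bf4, Bg3, Bh2, Kg6, Kf6, Ke6, Kg5, Ke5, Kg4, Kf4, Nh3, Nf3, Ne2.
Count: 23.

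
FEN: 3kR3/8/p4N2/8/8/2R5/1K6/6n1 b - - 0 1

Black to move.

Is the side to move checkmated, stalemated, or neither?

checkmate

Black to move; black king on d8.
In check: yes, from the white rook on e8.
King squares — c7: attacked by Rc3; d7: attacked by Nf6; e7: attacked by Re8; c8: attacked by Rc3; e8: attacked by Nf6.
Legal moves for Black: none.
In check with no legal moves → checkmate.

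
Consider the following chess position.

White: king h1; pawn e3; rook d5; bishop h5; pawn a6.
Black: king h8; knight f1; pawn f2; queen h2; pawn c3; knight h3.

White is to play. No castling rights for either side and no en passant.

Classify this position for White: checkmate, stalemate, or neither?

White to move; white king on h1.
In check: yes, from the black queen on h2.
King squares — g1: attacked by Pf2; g2: attacked by Qh2; h2: attacked by Nf1.
Legal moves for White: none.
In check with no legal moves → checkmate.

checkmate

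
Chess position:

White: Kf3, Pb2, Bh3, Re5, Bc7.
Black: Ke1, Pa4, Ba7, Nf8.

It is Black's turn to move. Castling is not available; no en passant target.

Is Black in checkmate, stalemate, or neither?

Black to move; black king on e1.
In check: yes, from the white rook on e5.
King squares — d1: available; f1: attacked by Bh3; d2: available; e2: attacked by Kf3; f2: attacked by Kf3.
Legal moves for Black: Kd2, Kd1, Be3.
Black is in check but has 3 legal moves → neither.

neither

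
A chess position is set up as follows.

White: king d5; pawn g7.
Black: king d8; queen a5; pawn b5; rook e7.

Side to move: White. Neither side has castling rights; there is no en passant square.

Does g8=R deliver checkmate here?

After g8=R: black king on d8; in check: yes, from the white rook on g8.
Black has 3 legal replies: Kd7, Kc7, Re8.
In check but a legal move exists → not checkmate.

no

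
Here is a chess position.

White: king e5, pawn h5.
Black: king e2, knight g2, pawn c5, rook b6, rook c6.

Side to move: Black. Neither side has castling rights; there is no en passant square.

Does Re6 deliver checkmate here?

no

After Re6: white king on e5; in check: yes, from the black rook on e6.
White has 2 legal replies: Kf5, Kd5.
In check but a legal move exists → not checkmate.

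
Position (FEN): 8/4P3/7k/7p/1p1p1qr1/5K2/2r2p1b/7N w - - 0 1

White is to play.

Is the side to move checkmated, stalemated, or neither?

White to move; white king on f3.
In check: yes, from the black queen on f4.
King squares — e2: attacked by Rc2; f2: attacked by Rc2; g2: attacked by Rg4; e3: attacked by Pd4; g3: attacked by Bh2; e4: attacked by Qf4; f4: attacked by Bh2; g4: attacked by Qf4.
Legal moves for White: none.
In check with no legal moves → checkmate.

checkmate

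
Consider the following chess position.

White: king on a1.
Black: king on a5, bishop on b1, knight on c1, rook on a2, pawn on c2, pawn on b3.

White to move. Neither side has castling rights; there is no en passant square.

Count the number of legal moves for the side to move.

0

White to move; king on a1.
In check: yes, from the black rook on a2.
Legal moves: none.
Count: 0.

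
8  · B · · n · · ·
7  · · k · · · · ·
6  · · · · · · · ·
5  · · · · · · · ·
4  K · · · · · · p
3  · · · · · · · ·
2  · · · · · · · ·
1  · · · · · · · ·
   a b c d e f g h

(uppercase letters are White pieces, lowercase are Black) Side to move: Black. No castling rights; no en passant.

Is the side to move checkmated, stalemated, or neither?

neither

Black to move; black king on c7.
In check: yes, from the white bishop on b8.
King squares — b6: available; c6: available; d6: attacked by Bb8; b7: available; d7: available; b8: available; c8: available; d8: available.
Legal moves for Black: Kd8, Kc8, Kxb8, Kd7, Kb7, Kc6, Kb6.
Black is in check but has 7 legal moves → neither.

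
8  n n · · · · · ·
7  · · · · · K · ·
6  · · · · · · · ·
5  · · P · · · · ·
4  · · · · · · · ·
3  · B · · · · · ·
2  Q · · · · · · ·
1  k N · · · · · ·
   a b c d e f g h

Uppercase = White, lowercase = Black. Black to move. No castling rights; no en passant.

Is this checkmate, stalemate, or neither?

checkmate

Black to move; black king on a1.
In check: yes, from the white queen on a2.
King squares — b1: attacked by Qa2; a2: attacked by Bb3; b2: attacked by Qa2.
Legal moves for Black: none.
In check with no legal moves → checkmate.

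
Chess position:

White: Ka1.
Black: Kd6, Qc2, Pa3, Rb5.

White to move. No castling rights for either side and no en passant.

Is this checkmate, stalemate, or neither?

stalemate

White to move; white king on a1.
In check: no.
King squares — b1: attacked by Qc2; a2: attacked by Qc2; b2: attacked by Qc2.
Legal moves for White: none.
Not in check and no legal moves → stalemate.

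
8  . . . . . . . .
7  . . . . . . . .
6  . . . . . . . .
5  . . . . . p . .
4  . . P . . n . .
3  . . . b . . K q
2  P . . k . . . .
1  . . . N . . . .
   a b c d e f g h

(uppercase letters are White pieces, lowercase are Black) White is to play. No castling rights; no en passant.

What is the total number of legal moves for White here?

2

White to move; king on g3.
In check: yes, from the black queen on h3.
Legal moves: Kxf4, Kf2.
Count: 2.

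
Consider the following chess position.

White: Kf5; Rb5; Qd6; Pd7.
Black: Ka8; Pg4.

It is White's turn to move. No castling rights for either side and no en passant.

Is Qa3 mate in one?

After Qa3: black king on a8; in check: yes, from the white queen on a3.
King squares — a7: attacked by Qa3; b7: attacked by Rb5; b8: attacked by Rb5.
Black has no legal moves → checkmate.

yes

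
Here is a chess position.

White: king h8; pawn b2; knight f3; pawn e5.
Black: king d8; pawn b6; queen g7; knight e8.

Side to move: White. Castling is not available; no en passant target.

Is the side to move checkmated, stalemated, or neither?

checkmate

White to move; white king on h8.
In check: yes, from the black queen on g7.
King squares — g7: attacked by Ne8; h7: attacked by Qg7; g8: attacked by Qg7.
Legal moves for White: none.
In check with no legal moves → checkmate.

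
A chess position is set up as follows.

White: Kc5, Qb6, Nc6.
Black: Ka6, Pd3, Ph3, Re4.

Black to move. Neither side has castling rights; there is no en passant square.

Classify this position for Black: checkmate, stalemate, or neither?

checkmate

Black to move; black king on a6.
In check: yes, from the white queen on b6.
King squares — a5: attacked by Qb6; b5: attacked by Kc5; b6: attacked by Kc5; a7: attacked by Qb6; b7: attacked by Qb6.
Legal moves for Black: none.
In check with no legal moves → checkmate.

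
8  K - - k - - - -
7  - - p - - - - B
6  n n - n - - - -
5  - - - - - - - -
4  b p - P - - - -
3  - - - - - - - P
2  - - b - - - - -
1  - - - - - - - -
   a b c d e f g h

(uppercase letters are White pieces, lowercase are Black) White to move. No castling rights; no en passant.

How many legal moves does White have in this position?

1

White to move; king on a8.
In check: yes, from the black knight on b6.
Legal moves: Ka7.
Count: 1.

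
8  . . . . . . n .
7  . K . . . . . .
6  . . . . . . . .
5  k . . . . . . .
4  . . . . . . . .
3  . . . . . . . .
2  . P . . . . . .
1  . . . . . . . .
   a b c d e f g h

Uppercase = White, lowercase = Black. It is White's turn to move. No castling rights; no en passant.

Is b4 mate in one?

After b4: black king on a5; in check: yes, from the white pawn on b4.
Black has 3 legal replies: Kb5, Kxb4, Ka4.
In check but a legal move exists → not checkmate.

no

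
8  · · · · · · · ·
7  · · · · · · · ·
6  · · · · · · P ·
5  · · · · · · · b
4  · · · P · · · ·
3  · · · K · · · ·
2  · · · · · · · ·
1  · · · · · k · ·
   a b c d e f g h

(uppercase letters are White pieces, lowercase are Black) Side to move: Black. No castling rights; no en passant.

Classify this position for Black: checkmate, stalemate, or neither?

Black to move; black king on f1.
In check: no.
Legal moves for Black: Bxg6+, Bg4, Bf3, Be2+, Bd1, Kg2, Kf2, Kg1, Ke1.
Black has 9 legal moves and is not in check → neither.

neither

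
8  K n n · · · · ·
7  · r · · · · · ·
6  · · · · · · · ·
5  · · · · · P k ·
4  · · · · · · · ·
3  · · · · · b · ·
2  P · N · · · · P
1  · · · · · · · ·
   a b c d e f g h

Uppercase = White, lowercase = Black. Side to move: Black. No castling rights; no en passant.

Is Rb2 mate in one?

yes

After Rb2: white king on a8; in check: yes, from the black bishop on f3.
King squares — a7: attacked by Nc8; b7: attacked by Rb2; b8: attacked by Rb2.
White has no legal moves → checkmate.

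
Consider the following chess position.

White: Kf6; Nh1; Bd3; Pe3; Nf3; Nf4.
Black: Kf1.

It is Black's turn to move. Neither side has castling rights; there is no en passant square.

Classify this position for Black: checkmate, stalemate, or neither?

checkmate

Black to move; black king on f1.
In check: yes, from the white bishop on d3.
King squares — e1: attacked by Nf3; g1: attacked by Nf3; e2: attacked by Bd3; f2: attacked by Nh1; g2: attacked by Nf4.
Legal moves for Black: none.
In check with no legal moves → checkmate.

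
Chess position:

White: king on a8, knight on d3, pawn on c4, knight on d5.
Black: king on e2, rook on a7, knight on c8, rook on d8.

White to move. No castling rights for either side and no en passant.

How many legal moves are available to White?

White to move; king on a8.
In check: yes, from the black rook on a7.
Legal moves: Kb8.
Count: 1.

1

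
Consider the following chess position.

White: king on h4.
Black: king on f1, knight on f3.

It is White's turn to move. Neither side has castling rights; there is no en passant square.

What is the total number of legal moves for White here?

4

White to move; king on h4.
In check: yes, from the black knight on f3.
Legal moves: Kh5, Kg4, Kh3, Kg3.
Count: 4.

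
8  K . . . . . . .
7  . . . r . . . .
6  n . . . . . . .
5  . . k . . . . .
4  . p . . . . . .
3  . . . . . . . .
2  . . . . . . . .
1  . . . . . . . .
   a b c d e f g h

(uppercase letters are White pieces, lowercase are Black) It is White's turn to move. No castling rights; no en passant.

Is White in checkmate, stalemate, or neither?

White to move; white king on a8.
In check: no.
King squares — a7: attacked by Rd7; b7: attacked by Rd7; b8: attacked by Na6.
Legal moves for White: none.
Not in check and no legal moves → stalemate.

stalemate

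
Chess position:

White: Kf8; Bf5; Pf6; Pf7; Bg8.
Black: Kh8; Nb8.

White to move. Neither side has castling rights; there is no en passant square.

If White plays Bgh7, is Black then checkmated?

After Bgh7: black king on h8; in check: no.
Black is not in check, so this cannot be checkmate.

no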